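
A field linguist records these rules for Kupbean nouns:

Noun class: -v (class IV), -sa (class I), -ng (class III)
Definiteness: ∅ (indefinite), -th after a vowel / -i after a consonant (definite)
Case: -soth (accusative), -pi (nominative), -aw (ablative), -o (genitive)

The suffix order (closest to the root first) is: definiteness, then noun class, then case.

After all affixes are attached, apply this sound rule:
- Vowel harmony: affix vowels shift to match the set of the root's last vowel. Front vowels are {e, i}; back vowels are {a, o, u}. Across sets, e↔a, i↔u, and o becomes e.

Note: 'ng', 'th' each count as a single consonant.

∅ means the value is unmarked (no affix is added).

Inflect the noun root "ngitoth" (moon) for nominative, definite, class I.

ngitothusapu

Attach definiteness definite -i (after consonant 'th') → ngitothi.
Attach noun class class I -sa → ngitothisa.
Attach case nominative -pi → ngitothisapi.
Apply vowel harmony: ngitothisapi → ngitothusapu.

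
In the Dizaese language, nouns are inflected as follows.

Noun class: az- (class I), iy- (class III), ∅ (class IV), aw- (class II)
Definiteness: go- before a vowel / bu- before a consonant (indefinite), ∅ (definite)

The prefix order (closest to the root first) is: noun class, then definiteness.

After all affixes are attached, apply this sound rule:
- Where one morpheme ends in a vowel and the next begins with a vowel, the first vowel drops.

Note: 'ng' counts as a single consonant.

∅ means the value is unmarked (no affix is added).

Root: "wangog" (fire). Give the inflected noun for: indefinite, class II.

Attach noun class class II aw- → awwangog.
Attach definiteness indefinite go- (before vowel 'a') → goawwangog.
Apply vowel deletion: goawwangog → gawwangog.

gawwangog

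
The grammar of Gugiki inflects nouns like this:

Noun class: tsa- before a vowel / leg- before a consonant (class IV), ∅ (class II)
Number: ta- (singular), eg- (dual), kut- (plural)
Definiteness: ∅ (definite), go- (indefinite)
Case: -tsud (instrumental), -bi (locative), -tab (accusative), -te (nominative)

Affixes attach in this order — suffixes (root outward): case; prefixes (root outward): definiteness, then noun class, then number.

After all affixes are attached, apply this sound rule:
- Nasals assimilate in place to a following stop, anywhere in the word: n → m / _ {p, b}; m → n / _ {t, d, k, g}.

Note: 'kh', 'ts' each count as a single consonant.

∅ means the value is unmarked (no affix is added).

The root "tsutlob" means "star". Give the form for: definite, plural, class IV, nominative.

definiteness = definite: zero marking, form stays tsutlob.
Attach noun class class IV leg- (before consonant 'ts') → legtsutlob.
Attach number plural kut- → kutlegtsutlob.
Attach case nominative -te → kutlegtsutlobte.
Nasal assimilation: no change.

kutlegtsutlobte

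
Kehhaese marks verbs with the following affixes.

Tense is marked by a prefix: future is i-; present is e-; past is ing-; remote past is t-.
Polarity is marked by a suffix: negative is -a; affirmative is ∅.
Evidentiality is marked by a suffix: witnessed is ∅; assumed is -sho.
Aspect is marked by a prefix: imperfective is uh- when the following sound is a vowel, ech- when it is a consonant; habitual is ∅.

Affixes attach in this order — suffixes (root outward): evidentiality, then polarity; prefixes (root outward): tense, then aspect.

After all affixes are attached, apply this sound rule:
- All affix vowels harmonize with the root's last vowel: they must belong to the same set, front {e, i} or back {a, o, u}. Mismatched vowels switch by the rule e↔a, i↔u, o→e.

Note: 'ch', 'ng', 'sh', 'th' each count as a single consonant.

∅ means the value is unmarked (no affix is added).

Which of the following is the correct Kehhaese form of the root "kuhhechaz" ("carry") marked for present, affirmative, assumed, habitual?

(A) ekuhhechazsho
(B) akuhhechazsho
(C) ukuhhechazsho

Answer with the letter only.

B

Attach tense present e- → ekuhhechaz.
Attach evidentiality assumed -sho → ekuhhechazsho.
aspect = habitual: zero marking, form stays ekuhhechazsho.
polarity = affirmative: zero marking, form stays ekuhhechazsho.
Apply vowel harmony: ekuhhechazsho → akuhhechazsho.
So the correct form is akuhhechazsho, option (B).
(A) ekuhhechazsho is wrong: it fails to apply the sound rule(s).
(C) ukuhhechazsho is wrong: it uses future instead of present for tense.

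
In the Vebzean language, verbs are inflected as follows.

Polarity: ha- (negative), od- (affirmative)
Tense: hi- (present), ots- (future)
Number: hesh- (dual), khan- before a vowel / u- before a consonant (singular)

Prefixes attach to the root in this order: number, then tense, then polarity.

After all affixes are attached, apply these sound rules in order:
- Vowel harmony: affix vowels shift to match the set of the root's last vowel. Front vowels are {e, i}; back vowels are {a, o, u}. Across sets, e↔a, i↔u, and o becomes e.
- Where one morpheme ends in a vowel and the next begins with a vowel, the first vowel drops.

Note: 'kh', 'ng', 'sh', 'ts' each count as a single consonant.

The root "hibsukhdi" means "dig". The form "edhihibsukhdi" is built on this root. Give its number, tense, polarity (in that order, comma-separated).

Segment: od-hi-u-hibsukhdi.
number: khan/u- → singular.
tense: hi- → present.
polarity: od- → affirmative.

singular, present, affirmative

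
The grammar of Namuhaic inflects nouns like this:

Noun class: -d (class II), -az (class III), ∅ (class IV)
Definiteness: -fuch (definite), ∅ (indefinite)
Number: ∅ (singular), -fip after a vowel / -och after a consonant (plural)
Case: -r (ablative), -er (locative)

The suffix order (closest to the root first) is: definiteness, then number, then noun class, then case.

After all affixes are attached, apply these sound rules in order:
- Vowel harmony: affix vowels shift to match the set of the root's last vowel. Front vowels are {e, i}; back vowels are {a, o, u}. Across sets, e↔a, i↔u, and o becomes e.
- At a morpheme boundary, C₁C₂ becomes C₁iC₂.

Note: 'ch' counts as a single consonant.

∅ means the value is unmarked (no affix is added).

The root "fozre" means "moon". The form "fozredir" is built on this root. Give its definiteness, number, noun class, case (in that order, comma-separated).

indefinite, singular, class II, ablative

Segment: fozre-d-r.
definiteness: ∅ → indefinite.
number: ∅ → singular.
noun class: -d → class II.
case: -r → ablative.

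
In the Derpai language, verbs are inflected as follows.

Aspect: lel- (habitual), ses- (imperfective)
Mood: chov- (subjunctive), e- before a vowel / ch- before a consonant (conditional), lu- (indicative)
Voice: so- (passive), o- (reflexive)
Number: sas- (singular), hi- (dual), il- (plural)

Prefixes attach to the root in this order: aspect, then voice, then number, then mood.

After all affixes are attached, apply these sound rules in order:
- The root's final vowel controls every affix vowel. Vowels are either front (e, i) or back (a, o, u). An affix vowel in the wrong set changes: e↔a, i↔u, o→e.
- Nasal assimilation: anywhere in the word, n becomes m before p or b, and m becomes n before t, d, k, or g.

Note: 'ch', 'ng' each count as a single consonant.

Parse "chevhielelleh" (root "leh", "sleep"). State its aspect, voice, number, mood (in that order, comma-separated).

habitual, reflexive, dual, subjunctive

Segment: chov-hi-o-lel-leh.
aspect: lel- → habitual.
voice: o- → reflexive.
number: hi- → dual.
mood: chov- → subjunctive.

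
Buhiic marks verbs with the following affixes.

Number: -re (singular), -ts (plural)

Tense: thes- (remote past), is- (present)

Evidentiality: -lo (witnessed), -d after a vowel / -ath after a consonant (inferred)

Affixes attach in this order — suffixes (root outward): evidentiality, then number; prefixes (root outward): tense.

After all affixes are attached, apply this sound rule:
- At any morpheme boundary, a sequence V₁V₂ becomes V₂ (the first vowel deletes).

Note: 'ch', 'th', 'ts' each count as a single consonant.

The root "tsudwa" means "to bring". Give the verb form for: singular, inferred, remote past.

Attach evidentiality inferred -d (after vowel 'a') → tsudwad.
Attach tense remote past thes- → thestsudwad.
Attach number singular -re → thestsudwadre.
Vowel deletion: no change.

thestsudwadre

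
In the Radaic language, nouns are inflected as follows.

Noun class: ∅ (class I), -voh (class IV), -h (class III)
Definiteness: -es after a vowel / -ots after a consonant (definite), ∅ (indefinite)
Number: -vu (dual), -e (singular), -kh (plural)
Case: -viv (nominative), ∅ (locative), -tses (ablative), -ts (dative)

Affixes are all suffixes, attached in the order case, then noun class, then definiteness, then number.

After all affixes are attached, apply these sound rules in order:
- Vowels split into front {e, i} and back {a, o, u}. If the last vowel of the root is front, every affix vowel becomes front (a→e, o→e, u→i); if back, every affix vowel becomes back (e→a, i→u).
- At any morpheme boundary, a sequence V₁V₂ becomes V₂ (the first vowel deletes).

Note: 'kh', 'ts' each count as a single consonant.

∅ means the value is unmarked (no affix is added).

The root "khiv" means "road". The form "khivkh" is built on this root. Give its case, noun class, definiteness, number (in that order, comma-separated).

Segment: khiv-kh.
case: ∅ → locative.
noun class: ∅ → class I.
definiteness: ∅ → indefinite.
number: -kh → plural.

locative, class I, indefinite, plural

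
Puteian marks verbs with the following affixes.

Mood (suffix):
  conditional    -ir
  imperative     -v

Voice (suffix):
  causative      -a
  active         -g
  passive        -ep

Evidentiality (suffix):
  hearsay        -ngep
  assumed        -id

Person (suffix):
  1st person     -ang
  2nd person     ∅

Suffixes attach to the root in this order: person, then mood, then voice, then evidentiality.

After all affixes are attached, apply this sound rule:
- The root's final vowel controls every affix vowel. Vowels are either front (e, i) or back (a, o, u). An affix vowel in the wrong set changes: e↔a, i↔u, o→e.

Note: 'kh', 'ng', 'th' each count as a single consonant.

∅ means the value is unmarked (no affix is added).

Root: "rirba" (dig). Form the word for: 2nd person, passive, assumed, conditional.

rirbaurapud

person = 2nd person: zero marking, form stays rirba.
Attach mood conditional -ir → rirbair.
Attach voice passive -ep → rirbairep.
Attach evidentiality assumed -id → rirbairepid.
Apply vowel harmony: rirbairepid → rirbaurapud.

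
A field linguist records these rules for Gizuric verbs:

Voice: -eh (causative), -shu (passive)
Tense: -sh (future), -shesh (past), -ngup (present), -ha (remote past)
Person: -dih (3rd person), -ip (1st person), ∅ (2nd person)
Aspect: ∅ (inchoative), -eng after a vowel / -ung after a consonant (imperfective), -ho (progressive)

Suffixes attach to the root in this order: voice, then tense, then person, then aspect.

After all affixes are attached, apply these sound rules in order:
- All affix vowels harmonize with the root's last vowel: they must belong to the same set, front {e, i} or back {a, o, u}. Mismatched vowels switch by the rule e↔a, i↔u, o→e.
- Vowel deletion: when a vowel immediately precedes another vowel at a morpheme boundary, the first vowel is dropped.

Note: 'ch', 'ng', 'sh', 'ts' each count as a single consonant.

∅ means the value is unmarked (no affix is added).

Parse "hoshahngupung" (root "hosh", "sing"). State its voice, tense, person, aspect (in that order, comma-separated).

Segment: hosh-eh-ngup-ung.
voice: -eh → causative.
tense: -ngup → present.
person: ∅ → 2nd person.
aspect: -eng/ung → imperfective.

causative, present, 2nd person, imperfective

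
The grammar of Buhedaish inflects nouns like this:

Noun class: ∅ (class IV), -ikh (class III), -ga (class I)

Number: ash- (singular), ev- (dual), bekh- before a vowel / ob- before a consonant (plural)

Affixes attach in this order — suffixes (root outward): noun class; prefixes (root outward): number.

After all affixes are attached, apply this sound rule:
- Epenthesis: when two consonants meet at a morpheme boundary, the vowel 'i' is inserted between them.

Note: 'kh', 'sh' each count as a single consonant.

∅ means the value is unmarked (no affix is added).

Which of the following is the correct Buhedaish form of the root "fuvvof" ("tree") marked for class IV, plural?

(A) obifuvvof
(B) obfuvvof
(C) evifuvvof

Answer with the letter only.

A

Attach number plural ob- (before consonant 'f') → obfuvvof.
noun class = class IV: zero marking, form stays obfuvvof.
Apply epenthesis: obfuvvof → obifuvvof.
So the correct form is obifuvvof, option (A).
(B) obfuvvof is wrong: it fails to apply the sound rule(s).
(C) evifuvvof is wrong: it uses dual instead of plural for number.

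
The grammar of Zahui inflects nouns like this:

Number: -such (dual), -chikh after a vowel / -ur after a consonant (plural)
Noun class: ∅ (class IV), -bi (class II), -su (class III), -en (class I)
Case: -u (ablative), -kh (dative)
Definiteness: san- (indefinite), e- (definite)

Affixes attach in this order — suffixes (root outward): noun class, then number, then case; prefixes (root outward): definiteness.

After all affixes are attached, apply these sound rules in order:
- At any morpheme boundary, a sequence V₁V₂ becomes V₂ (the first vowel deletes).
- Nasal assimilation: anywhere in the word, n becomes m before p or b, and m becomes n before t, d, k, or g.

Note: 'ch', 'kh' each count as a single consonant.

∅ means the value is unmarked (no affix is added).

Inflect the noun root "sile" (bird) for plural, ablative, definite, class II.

esilebichikhu

Attach noun class class II -bi → silebi.
Attach number plural -chikh (after vowel 'i') → silebichikh.
Attach definiteness definite e- → esilebichikh.
Attach case ablative -u → esilebichikhu.
Vowel deletion: no change.
Nasal assimilation: no change.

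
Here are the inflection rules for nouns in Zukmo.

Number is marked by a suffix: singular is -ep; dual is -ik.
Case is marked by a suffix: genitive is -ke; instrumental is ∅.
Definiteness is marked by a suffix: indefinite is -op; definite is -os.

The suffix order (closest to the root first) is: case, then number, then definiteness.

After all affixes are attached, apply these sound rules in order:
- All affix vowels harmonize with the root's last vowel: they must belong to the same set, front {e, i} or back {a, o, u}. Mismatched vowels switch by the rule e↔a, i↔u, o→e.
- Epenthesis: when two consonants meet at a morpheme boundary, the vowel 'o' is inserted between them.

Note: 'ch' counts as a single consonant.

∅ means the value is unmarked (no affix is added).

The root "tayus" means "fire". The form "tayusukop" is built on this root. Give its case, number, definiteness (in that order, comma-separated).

instrumental, dual, indefinite

Segment: tayus-ik-op.
case: ∅ → instrumental.
number: -ik → dual.
definiteness: -op → indefinite.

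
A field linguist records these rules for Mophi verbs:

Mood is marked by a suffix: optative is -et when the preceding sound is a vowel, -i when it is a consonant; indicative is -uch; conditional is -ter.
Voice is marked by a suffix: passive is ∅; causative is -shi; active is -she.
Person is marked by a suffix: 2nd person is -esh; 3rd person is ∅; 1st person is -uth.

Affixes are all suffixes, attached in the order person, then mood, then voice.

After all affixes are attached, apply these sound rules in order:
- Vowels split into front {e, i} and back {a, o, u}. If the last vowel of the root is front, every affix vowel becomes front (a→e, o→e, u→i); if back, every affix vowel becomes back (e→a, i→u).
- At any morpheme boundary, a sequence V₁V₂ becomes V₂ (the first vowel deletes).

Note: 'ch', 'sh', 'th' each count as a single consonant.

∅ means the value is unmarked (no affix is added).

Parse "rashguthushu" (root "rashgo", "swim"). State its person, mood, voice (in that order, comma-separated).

Segment: rashgo-uth-i-shi.
person: -uth → 1st person.
mood: -et/i → optative.
voice: -shi → causative.

1st person, optative, causative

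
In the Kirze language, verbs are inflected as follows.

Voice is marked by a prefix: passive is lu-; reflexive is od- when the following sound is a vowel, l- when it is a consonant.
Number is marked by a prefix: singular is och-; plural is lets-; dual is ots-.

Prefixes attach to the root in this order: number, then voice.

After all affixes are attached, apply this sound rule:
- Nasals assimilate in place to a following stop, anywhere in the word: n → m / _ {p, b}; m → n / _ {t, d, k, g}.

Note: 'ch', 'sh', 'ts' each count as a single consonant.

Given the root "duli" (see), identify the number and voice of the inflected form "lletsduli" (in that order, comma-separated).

plural, reflexive

Segment: l-lets-duli.
number: lets- → plural.
voice: od/l- → reflexive.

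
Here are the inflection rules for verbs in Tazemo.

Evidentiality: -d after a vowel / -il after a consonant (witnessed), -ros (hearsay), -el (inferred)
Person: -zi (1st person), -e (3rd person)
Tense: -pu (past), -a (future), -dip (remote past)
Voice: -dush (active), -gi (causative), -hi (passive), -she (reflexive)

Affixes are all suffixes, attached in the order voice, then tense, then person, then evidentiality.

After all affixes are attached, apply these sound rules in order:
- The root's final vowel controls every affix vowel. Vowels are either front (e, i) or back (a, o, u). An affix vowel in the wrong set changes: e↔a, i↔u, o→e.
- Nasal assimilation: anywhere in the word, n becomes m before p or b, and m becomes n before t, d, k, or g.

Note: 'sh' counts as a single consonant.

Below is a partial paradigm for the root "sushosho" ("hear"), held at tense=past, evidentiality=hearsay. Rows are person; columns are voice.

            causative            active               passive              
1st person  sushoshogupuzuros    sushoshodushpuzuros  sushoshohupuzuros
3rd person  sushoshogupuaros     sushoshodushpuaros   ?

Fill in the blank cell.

sushoshohupuaros

Attach voice passive -hi → sushoshohi.
Attach tense past -pu → sushoshohipu.
Attach person 3rd person -e → sushoshohipue.
Attach evidentiality hearsay -ros → sushoshohipueros.
Apply vowel harmony: sushoshohipueros → sushoshohupuaros.
Nasal assimilation: no change.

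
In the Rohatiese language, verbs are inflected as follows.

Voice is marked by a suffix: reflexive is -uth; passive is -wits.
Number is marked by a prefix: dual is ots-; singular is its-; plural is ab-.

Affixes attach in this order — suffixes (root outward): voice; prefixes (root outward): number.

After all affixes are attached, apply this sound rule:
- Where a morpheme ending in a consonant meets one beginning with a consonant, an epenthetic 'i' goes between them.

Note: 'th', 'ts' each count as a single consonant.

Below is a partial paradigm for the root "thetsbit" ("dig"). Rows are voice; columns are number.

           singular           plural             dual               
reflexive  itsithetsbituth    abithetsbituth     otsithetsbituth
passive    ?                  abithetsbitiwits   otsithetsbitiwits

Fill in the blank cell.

itsithetsbitiwits

Attach voice passive -wits → thetsbitwits.
Attach number singular its- → itsthetsbitwits.
Apply epenthesis: itsthetsbitwits → itsithetsbitiwits.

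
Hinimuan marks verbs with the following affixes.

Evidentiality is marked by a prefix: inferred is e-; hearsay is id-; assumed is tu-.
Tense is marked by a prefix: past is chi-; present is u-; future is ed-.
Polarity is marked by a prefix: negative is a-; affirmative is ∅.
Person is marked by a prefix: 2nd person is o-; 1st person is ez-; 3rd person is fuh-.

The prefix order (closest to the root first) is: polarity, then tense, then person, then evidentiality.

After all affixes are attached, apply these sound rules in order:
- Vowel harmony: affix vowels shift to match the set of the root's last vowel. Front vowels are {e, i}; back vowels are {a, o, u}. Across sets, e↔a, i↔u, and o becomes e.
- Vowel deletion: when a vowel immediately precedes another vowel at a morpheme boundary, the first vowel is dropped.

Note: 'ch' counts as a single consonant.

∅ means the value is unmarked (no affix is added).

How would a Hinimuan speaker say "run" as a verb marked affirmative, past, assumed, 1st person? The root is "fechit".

tezchifechit

polarity = affirmative: zero marking, form stays fechit.
Attach tense past chi- → chifechit.
Attach person 1st person ez- → ezchifechit.
Attach evidentiality assumed tu- → tuezchifechit.
Apply vowel harmony: tuezchifechit → tiezchifechit.
Apply vowel deletion: tiezchifechit → tezchifechit.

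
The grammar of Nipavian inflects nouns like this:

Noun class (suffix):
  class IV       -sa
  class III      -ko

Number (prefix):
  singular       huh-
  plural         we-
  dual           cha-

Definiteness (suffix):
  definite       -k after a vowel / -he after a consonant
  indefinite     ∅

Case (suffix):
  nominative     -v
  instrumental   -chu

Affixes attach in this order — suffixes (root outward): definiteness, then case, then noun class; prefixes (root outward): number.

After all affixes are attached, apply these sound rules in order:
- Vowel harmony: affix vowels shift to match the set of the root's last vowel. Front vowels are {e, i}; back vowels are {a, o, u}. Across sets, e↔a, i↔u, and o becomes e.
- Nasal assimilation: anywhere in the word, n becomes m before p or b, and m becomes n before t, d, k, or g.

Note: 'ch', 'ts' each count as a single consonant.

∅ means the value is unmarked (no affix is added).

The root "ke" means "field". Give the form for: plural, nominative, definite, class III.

wekekvke

Attach number plural we- → weke.
Attach definiteness definite -k (after vowel 'e') → wekek.
Attach case nominative -v → wekekv.
Attach noun class class III -ko → wekekvko.
Apply vowel harmony: wekekvko → wekekvke.
Nasal assimilation: no change.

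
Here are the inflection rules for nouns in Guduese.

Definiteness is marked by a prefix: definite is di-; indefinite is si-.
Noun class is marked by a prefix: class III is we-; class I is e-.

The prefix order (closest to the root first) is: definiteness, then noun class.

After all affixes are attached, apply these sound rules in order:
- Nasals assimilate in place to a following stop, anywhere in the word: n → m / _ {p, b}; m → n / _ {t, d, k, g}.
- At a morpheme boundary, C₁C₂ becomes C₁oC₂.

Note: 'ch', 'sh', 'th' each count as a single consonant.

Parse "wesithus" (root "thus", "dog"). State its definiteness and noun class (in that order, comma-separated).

indefinite, class III

Segment: we-si-thus.
definiteness: si- → indefinite.
noun class: we- → class III.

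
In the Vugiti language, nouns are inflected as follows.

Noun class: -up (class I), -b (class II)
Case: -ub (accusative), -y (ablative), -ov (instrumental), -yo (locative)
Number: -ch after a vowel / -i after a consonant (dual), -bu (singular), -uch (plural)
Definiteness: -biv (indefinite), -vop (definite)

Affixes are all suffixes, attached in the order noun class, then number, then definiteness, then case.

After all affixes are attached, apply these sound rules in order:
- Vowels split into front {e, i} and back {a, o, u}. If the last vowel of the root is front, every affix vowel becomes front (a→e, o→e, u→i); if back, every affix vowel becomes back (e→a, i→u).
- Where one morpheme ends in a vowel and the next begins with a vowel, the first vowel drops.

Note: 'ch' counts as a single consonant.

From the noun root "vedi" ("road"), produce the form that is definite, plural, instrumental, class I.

Attach noun class class I -up → vediup.
Attach number plural -uch → vediupuch.
Attach definiteness definite -vop → vediupuchvop.
Attach case instrumental -ov → vediupuchvopov.
Apply vowel harmony: vediupuchvopov → vediipichvepev.
Apply vowel deletion: vediipichvepev → vedipichvepev.

vedipichvepev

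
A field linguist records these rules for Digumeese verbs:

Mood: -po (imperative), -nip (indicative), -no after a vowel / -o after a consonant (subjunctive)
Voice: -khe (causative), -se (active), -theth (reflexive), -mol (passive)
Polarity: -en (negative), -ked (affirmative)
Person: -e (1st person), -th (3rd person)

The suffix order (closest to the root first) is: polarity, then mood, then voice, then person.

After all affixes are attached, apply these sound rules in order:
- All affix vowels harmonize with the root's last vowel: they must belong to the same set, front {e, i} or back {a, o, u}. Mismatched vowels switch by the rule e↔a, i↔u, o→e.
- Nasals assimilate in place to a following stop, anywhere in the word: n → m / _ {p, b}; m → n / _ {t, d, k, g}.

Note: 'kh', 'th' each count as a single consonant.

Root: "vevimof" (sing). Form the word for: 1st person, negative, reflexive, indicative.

Attach polarity negative -en → vevimofen.
Attach mood indicative -nip → vevimofennip.
Attach voice reflexive -theth → vevimofenniptheth.
Attach person 1st person -e → vevimofennipthethe.
Apply vowel harmony: vevimofennipthethe → vevimofannupthatha.
Nasal assimilation: no change.

vevimofannupthatha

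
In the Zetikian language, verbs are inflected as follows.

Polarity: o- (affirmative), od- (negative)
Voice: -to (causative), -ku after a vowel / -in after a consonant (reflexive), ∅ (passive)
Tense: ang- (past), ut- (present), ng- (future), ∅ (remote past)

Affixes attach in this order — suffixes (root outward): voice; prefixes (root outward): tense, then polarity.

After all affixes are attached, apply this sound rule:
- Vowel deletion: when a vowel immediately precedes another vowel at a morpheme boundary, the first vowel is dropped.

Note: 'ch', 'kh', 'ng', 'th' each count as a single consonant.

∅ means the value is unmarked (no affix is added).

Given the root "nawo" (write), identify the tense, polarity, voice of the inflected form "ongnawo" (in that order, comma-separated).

future, affirmative, passive

Segment: o-ng-nawo.
tense: ng- → future.
polarity: o- → affirmative.
voice: ∅ → passive.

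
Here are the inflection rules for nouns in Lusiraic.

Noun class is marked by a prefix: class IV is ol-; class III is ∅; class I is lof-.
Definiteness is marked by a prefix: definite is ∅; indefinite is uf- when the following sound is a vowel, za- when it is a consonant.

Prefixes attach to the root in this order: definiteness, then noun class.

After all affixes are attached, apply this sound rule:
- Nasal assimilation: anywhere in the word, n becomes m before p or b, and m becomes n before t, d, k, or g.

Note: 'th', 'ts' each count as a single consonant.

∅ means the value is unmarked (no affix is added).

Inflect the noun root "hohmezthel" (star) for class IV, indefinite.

olzahohmezthel

Attach definiteness indefinite za- (before consonant 'h') → zahohmezthel.
Attach noun class class IV ol- → olzahohmezthel.
Nasal assimilation: no change.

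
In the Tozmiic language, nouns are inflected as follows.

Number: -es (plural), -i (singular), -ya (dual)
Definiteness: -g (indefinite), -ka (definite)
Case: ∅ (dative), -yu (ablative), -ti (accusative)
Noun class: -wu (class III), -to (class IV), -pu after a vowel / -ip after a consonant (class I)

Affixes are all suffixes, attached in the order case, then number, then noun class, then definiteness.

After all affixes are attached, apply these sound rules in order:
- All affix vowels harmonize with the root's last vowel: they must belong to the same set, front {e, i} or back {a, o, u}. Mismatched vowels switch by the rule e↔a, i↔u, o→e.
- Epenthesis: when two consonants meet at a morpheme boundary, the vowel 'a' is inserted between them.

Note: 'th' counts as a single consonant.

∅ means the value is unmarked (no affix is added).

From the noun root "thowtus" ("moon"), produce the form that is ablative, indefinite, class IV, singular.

thowtusayuutog

Attach case ablative -yu → thowtusyu.
Attach number singular -i → thowtusyui.
Attach noun class class IV -to → thowtusyuito.
Attach definiteness indefinite -g → thowtusyuitog.
Apply vowel harmony: thowtusyuitog → thowtusyuutog.
Apply epenthesis: thowtusyuutog → thowtusayuutog.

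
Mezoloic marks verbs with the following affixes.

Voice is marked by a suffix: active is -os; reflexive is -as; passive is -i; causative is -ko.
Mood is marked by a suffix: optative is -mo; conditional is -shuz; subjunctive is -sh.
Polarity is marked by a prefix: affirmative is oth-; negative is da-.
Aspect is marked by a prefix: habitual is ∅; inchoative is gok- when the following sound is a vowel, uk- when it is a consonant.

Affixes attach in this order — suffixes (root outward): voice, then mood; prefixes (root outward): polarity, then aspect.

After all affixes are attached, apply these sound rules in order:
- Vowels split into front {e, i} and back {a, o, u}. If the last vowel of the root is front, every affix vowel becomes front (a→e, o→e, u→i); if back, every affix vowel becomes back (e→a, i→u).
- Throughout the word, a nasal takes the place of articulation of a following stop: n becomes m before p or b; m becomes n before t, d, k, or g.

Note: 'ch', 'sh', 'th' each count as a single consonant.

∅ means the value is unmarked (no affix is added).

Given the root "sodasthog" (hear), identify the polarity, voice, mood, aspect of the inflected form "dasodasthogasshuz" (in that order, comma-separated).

Segment: da-sodasthog-as-shuz.
polarity: da- → negative.
voice: -as → reflexive.
mood: -shuz → conditional.
aspect: ∅ → habitual.

negative, reflexive, conditional, habitual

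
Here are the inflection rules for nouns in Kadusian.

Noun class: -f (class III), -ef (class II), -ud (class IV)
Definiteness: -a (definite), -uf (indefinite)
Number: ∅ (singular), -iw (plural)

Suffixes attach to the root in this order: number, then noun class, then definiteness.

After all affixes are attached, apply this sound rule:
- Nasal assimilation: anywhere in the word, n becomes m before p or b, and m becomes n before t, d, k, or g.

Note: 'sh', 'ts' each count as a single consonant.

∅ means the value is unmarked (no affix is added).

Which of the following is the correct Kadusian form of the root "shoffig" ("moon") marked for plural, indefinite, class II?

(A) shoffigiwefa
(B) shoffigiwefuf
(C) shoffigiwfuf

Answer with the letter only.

B

Attach number plural -iw → shoffigiw.
Attach noun class class II -ef → shoffigiwef.
Attach definiteness indefinite -uf → shoffigiwefuf.
Nasal assimilation: no change.
So the correct form is shoffigiwefuf, option (B).
(A) shoffigiwefa is wrong: it uses definite instead of indefinite for definiteness.
(C) shoffigiwfuf is wrong: it uses class III instead of class II for noun class.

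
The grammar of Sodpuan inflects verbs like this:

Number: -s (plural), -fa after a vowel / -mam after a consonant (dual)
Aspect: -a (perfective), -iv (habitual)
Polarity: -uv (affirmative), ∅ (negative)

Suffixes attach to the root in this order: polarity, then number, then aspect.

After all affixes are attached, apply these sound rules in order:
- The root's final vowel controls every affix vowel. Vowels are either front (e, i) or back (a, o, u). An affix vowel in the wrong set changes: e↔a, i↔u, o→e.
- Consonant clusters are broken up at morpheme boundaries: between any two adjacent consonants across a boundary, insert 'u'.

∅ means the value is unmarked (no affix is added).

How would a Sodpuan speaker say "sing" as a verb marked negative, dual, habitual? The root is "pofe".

pofefeiv

polarity = negative: zero marking, form stays pofe.
Attach number dual -fa (after vowel 'e') → pofefa.
Attach aspect habitual -iv → pofefaiv.
Apply vowel harmony: pofefaiv → pofefeiv.
Epenthesis: no change.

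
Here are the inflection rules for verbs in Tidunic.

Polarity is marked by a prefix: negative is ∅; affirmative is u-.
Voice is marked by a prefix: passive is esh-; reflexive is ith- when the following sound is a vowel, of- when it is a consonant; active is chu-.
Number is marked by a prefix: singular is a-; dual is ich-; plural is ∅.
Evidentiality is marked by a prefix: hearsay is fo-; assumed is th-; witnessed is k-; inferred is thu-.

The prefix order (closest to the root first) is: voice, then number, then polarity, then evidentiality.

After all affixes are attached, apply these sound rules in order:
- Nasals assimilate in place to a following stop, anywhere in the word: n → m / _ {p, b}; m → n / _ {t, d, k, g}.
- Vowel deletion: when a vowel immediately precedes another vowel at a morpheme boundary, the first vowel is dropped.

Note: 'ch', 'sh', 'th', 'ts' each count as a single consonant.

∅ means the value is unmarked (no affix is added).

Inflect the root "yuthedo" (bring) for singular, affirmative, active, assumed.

thachuyuthedo

Attach voice active chu- → chuyuthedo.
Attach number singular a- → achuyuthedo.
Attach polarity affirmative u- → uachuyuthedo.
Attach evidentiality assumed th- → thuachuyuthedo.
Nasal assimilation: no change.
Apply vowel deletion: thuachuyuthedo → thachuyuthedo.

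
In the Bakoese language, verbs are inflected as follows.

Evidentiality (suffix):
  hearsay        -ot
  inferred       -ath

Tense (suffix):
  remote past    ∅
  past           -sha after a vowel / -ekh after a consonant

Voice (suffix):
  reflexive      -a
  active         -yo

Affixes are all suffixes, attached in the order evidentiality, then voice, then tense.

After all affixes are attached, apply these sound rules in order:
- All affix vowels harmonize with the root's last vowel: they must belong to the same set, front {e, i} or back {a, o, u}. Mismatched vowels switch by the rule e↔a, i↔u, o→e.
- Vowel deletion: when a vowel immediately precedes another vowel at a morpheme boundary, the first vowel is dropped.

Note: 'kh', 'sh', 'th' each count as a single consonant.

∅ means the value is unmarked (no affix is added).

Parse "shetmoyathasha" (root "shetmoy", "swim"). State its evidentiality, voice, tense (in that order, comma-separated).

inferred, reflexive, past

Segment: shetmoy-ath-a-sha.
evidentiality: -ath → inferred.
voice: -a → reflexive.
tense: -sha/ekh → past.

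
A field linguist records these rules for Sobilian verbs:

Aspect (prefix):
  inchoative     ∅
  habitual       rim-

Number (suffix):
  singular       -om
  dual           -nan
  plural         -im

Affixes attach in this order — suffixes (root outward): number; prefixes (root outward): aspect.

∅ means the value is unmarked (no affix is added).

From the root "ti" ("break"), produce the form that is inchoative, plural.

tiim

Attach number plural -im → tiim.
aspect = inchoative: zero marking, form stays tiim.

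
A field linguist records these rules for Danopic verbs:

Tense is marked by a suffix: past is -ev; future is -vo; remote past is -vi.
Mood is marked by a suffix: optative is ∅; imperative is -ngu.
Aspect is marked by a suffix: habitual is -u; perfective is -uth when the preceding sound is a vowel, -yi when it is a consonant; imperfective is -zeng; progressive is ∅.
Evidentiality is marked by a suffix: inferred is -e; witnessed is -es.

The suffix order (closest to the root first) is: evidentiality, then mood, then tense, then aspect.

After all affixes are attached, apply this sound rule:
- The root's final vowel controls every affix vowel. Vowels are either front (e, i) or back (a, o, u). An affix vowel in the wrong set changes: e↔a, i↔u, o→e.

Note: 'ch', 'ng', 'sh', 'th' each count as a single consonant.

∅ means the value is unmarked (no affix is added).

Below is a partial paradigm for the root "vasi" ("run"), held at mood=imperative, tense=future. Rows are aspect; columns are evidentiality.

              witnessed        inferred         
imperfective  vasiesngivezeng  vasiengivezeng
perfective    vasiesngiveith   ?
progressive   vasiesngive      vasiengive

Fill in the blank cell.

Attach evidentiality inferred -e → vasie.
Attach mood imperative -ngu → vasiengu.
Attach tense future -vo → vasienguvo.
Attach aspect perfective -uth (after vowel 'o') → vasienguvouth.
Apply vowel harmony: vasienguvouth → vasiengiveith.

vasiengiveith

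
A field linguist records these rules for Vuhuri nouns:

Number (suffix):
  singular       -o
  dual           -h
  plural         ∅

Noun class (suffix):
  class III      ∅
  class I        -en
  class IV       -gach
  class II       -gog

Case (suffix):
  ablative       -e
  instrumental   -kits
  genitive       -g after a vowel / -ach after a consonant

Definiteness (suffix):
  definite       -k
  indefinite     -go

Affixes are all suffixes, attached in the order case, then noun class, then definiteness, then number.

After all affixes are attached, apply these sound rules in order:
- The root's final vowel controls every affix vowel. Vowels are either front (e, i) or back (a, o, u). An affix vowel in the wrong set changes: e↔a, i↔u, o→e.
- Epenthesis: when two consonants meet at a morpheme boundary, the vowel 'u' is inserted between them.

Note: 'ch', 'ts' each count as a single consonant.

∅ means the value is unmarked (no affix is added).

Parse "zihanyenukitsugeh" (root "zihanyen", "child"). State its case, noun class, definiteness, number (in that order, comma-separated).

Segment: zihanyen-kits-go-h.
case: -kits → instrumental.
noun class: ∅ → class III.
definiteness: -go → indefinite.
number: -h → dual.

instrumental, class III, indefinite, dual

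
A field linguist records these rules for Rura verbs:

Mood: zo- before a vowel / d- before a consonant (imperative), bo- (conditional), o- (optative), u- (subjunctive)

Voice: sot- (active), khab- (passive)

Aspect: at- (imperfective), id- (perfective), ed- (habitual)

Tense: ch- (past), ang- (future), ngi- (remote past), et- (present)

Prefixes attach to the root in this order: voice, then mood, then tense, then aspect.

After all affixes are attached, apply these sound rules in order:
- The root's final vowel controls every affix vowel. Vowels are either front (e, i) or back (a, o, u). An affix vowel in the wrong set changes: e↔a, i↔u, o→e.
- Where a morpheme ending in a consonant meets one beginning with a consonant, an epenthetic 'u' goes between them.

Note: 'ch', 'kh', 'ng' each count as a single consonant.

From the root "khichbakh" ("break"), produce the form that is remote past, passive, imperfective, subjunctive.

atunguukhabukhichbakh

Attach voice passive khab- → khabkhichbakh.
Attach mood subjunctive u- → ukhabkhichbakh.
Attach tense remote past ngi- → ngiukhabkhichbakh.
Attach aspect imperfective at- → atngiukhabkhichbakh.
Apply vowel harmony: atngiukhabkhichbakh → atnguukhabkhichbakh.
Apply epenthesis: atnguukhabkhichbakh → atunguukhabukhichbakh.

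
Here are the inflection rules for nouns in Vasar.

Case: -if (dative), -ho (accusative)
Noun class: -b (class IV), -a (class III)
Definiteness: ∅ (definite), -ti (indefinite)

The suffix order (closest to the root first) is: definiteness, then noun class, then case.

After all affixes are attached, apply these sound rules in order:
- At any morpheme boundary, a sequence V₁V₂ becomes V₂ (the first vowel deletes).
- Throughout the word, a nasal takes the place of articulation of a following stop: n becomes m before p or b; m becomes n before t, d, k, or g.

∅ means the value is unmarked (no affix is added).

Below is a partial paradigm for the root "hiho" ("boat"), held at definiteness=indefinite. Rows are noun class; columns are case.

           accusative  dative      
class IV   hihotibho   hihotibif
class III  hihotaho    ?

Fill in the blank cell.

Attach definiteness indefinite -ti → hihoti.
Attach noun class class III -a → hihotia.
Attach case dative -if → hihotiaif.
Apply vowel deletion: hihotiaif → hihotif.
Nasal assimilation: no change.

hihotif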